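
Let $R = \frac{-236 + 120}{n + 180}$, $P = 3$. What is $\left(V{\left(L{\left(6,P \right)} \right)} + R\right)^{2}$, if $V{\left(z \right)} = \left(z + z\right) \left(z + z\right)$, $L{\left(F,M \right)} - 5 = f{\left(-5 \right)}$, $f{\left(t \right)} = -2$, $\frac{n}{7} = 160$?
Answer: $\frac{136212241}{105625} \approx 1289.6$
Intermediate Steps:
$n = 1120$ ($n = 7 \cdot 160 = 1120$)
$R = - \frac{29}{325}$ ($R = \frac{-236 + 120}{1120 + 180} = - \frac{116}{1300} = \left(-116\right) \frac{1}{1300} = - \frac{29}{325} \approx -0.089231$)
$L{\left(F,M \right)} = 3$ ($L{\left(F,M \right)} = 5 - 2 = 3$)
$V{\left(z \right)} = 4 z^{2}$ ($V{\left(z \right)} = 2 z 2 z = 4 z^{2}$)
$\left(V{\left(L{\left(6,P \right)} \right)} + R\right)^{2} = \left(4 \cdot 3^{2} - \frac{29}{325}\right)^{2} = \left(4 \cdot 9 - \frac{29}{325}\right)^{2} = \left(36 - \frac{29}{325}\right)^{2} = \left(\frac{11671}{325}\right)^{2} = \frac{136212241}{105625}$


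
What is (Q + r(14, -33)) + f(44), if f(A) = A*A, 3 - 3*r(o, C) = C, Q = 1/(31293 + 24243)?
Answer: 108184129/55536 ≈ 1948.0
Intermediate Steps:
Q = 1/55536 ≈ 1.8006e-5
r(o, C) = 1 - C/3
f(A) = A²
(Q + r(14, -33)) + f(44) = (1/55536 + (1 - ⅓*(-33))) + 44² = (1/55536 + (1 + 11)) + 1936 = (1/55536 + 12) + 1936 = 666433/55536 + 1936 = 108184129/55536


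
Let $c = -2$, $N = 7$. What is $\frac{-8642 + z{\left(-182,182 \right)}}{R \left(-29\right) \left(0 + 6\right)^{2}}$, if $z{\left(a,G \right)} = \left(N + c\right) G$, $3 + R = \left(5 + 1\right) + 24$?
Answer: $\frac{1933}{7047} \approx 0.2743$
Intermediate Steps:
$R = 27$ ($R = -3 + \left(\left(5 + 1\right) + 24\right) = -3 + \left(6 + 24\right) = -3 + 30 = 27$)
$z{\left(a,G \right)} = 5 G$ ($z{\left(a,G \right)} = \left(7 - 2\right) G = 5 G$)
$\frac{-8642 + z{\left(-182,182 \right)}}{R \left(-29\right) \left(0 + 6\right)^{2}} = \frac{-8642 + 5 \cdot 182}{27 \left(-29\right) \left(0 + 6\right)^{2}} = \frac{-8642 + 910}{\left(-783\right) 6^{2}} = - \frac{7732}{\left(-783\right) 36} = - \frac{7732}{-28188} = \left(-7732\right) \left(- \frac{1}{28188}\right) = \frac{1933}{7047}$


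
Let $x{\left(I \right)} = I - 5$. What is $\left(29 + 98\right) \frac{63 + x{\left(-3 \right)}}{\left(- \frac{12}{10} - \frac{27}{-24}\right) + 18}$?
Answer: $\frac{279400}{717} \approx 389.68$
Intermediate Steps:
$x{\left(I \right)} = -5 + I$ ($x{\left(I \right)} = I - 5 = -5 + I$)
$\left(29 + 98\right) \frac{63 + x{\left(-3 \right)}}{\left(- \frac{12}{10} - \frac{27}{-24}\right) + 18} = \left(29 + 98\right) \frac{63 - 8}{\left(- \frac{12}{10} - \frac{27}{-24}\right) + 18} = 127 \frac{63 - 8}{\left(\left(-12\right) \frac{1}{10} - - \frac{9}{8}\right) + 18} = 127 \frac{55}{\left(- \frac{6}{5} + \frac{9}{8}\right) + 18} = 127 \frac{55}{- \frac{3}{40} + 18} = 127 \frac{55}{\frac{717}{40}} = 127 \cdot 55 \cdot \frac{40}{717} = 127 \cdot \frac{2200}{717} = \frac{279400}{717}$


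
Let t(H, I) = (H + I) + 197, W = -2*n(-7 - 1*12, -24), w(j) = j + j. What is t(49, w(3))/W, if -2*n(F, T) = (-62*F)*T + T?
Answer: -7/786 ≈ -0.0089059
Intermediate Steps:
w(j) = 2*j
n(F, T) = -T/2 + 31*F*T (n(F, T) = -((-62*F)*T + T)/2 = -(-62*F*T + T)/2 = -(T - 62*F*T)/2 = -T/2 + 31*F*T)
W = -28296 (W = -(-24)*(-1 + 62*(-7 - 1*12)) = -(-24)*(-1 + 62*(-7 - 12)) = -(-24)*(-1 + 62*(-19)) = -(-24)*(-1 - 1178) = -(-24)*(-1179) = -2*14148 = -28296)
t(H, I) = 197 + H + I
t(49, w(3))/W = (197 + 49 + 2*3)/(-28296) = (197 + 49 + 6)*(-1/28296) = 252*(-1/28296) = -7/786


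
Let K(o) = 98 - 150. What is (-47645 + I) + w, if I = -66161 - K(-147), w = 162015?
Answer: 48261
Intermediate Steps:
K(o) = -52
I = -66109 (I = -66161 - 1*(-52) = -66161 + 52 = -66109)
(-47645 + I) + w = (-47645 - 66109) + 162015 = -113754 + 162015 = 48261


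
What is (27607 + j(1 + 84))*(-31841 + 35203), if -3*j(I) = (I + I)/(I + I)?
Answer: 278440840/3 ≈ 9.2814e+7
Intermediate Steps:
j(I) = -⅓ (j(I) = -(I + I)/(3*(I + I)) = -2*I/(3*(2*I)) = -2*I*1/(2*I)/3 = -⅓*1 = -⅓)
(27607 + j(1 + 84))*(-31841 + 35203) = (27607 - ⅓)*(-31841 + 35203) = (82820/3)*3362 = 278440840/3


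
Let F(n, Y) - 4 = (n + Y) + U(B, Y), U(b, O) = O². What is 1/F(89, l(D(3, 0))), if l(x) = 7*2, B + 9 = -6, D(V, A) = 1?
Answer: 1/303 ≈ 0.0033003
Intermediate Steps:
B = -15 (B = -9 - 6 = -15)
l(x) = 14
F(n, Y) = 4 + Y + n + Y² (F(n, Y) = 4 + ((n + Y) + Y²) = 4 + ((Y + n) + Y²) = 4 + (Y + n + Y²) = 4 + Y + n + Y²)
1/F(89, l(D(3, 0))) = 1/(4 + 14 + 89 + 14²) = 1/(4 + 14 + 89 + 196) = 1/303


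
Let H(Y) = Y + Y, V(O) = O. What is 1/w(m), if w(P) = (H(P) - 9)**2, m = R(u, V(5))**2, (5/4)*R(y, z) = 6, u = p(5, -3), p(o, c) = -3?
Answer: 625/859329 ≈ 0.00072731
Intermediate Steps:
u = -3
R(y, z) = 24/5 (R(y, z) = (4/5)*6 = 24/5)
H(Y) = 2*Y
m = 576/25 (m = (24/5)**2 = 576/25 ≈ 23.040)
w(P) = (-9 + 2*P)**2 (w(P) = (2*P - 9)**2 = (-9 + 2*P)**2)
1/w(m) = 1/((-9 + 2*(576/25))**2) = 1/((-9 + 1152/25)**2) = 1/((927/25)**2) = 1/(859329/625) = 625/859329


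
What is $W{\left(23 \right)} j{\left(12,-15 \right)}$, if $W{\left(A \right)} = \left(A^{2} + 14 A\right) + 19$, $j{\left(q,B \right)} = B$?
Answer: $-13050$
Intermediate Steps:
$W{\left(A \right)} = 19 + A^{2} + 14 A$
$W{\left(23 \right)} j{\left(12,-15 \right)} = \left(19 + 23^{2} + 14 \cdot 23\right) \left(-15\right) = \left(19 + 529 + 322\right) \left(-15\right) = 870 \left(-15\right) = -13050$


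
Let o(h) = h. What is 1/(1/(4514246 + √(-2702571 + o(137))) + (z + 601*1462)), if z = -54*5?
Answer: 17900240794041786646/15723428311563918333125665 + I*√2702434/15723428311563918333125665 ≈ 1.1384e-6 + 1.0455e-22*I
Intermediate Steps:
z = -270
1/(1/(4514246 + √(-2702571 + o(137))) + (z + 601*1462)) = 1/(1/(4514246 + √(-2702571 + 137)) + (-270 + 601*1462)) = 1/(1/(4514246 + √(-2702434)) + (-270 + 878662)) = 1/(1/(4514246 + I*√2702434) + 878392) = 1/(878392 + 1/(4514246 + I*√2702434))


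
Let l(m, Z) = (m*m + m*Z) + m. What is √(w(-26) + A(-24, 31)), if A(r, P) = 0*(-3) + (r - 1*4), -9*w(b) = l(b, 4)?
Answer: I*√798/3 ≈ 9.4163*I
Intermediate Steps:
l(m, Z) = m + m² + Z*m (l(m, Z) = (m² + Z*m) + m = m + m² + Z*m)
w(b) = -b*(5 + b)/9 (w(b) = -b*(1 + 4 + b)/9 = -b*(5 + b)/9)
A(r, P) = -4 + r (A(r, P) = 0 + (r - 4) = 0 + (-4 + r) = -4 + r)
√(w(-26) + A(-24, 31)) = √(-⅑*(-26)*(5 - 26) + (-4 - 24)) = √(-⅑*(-26)*(-21) - 28) = √(-182/3 - 28) = √(-266/3) = I*√798/3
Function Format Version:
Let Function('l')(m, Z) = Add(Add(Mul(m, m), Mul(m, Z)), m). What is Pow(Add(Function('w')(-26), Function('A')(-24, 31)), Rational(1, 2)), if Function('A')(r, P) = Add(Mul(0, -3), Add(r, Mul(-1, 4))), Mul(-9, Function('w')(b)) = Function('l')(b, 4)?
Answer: Mul(Rational(1, 3), I, Pow(798, Rational(1, 2))) ≈ Mul(9.4163, I)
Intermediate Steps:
Function('l')(m, Z) = Add(m, Pow(m, 2), Mul(Z, m)) (Function('l')(m, Z) = Add(Add(Pow(m, 2), Mul(Z, m)), m) = Add(m, Pow(m, 2), Mul(Z, m)))
Function('w')(b) = Mul(Rational(-1, 9), b, Add(5, b)) (Function('w')(b) = Mul(Rational(-1, 9), Mul(b, Add(1, 4, b))) = Mul(Rational(-1, 9), Mul(b, Add(5, b))) = Mul(Rational(-1, 9), b, Add(5, b)))
Function('A')(r, P) = Add(-4, r) (Function('A')(r, P) = Add(0, Add(r, -4)) = Add(0, Add(-4, r)) = Add(-4, r))
Pow(Add(Function('w')(-26), Function('A')(-24, 31)), Rational(1, 2)) = Pow(Add(Mul(Rational(-1, 9), -26, Add(5, -26)), Add(-4, -24)), Rational(1, 2)) = Pow(Add(Mul(Rational(-1, 9), -26, -21), -28), Rational(1, 2)) = Pow(Add(Rational(-182, 3), -28), Rational(1, 2)) = Pow(Rational(-266, 3), Rational(1, 2)) = Mul(Rational(1, 3), I, Pow(798, Rational(1, 2)))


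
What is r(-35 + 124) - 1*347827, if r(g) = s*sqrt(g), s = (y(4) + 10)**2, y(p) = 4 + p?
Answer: -347827 + 324*sqrt(89) ≈ -3.4477e+5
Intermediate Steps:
s = 324 (s = ((4 + 4) + 10)**2 = (8 + 10)**2 = 18**2 = 324)
r(g) = 324*sqrt(g)
r(-35 + 124) - 1*347827 = 324*sqrt(-35 + 124) - 1*347827 = 324*sqrt(89) - 347827 = -347827 + 324*sqrt(89)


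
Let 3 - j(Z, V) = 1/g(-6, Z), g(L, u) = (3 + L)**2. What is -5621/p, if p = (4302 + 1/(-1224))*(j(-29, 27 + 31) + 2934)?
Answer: -1105731/2485385384 ≈ -0.00044489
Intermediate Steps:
j(Z, V) = 26/9 (j(Z, V) = 3 - 1/((3 - 6)**2) = 3 - 1/((-3)**2) = 3 - 1/9 = 26/9)
p = 17397697688/1377 (p = (4302 + 1/(-1224))*(26/9 + 2934) = (4302 - 1/1224)*(26432/9) = (5265647/1224)*(26432/9) = 17397697688/1377 ≈ 1.2634e+7)
-5621/p = -5621/17397697688/1377 = -5621*1377/17397697688 = -1105731/2485385384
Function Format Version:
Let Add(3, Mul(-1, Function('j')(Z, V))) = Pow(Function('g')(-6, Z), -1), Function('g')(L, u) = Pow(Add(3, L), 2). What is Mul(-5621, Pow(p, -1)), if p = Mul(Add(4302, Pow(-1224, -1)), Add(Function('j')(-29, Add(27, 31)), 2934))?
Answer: Rational(-1105731, 2485385384) ≈ -0.00044489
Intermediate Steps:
Function('j')(Z, V) = Rational(26, 9) (Function('j')(Z, V) = Add(3, Mul(-1, Pow(Pow(Add(3, -6), 2), -1))) = Add(3, Mul(-1, Pow(Pow(-3, 2), -1))) = Add(3, Mul(-1, Pow(9, -1))) = Add(3, Mul(-1, Rational(1, 9))) = Add(3, Rational(-1, 9)) = Rational(26, 9))
p = Rational(17397697688, 1377) (p = Mul(Add(4302, Pow(-1224, -1)), Add(Rational(26, 9), 2934)) = Mul(Add(4302, Rational(-1, 1224)), Rational(26432, 9)) = Mul(Rational(5265647, 1224), Rational(26432, 9)) = Rational(17397697688, 1377) ≈ 1.2634e+7)
Mul(-5621, Pow(p, -1)) = Mul(-5621, Pow(Rational(17397697688, 1377), -1)) = Mul(-5621, Rational(1377, 17397697688)) = Rational(-1105731, 2485385384)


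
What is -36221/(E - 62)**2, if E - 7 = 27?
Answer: -36221/784 ≈ -46.200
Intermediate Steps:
E = 34 (E = 7 + 27 = 34)
-36221/(E - 62)**2 = -36221/(34 - 62)**2 = -36221/((-28)**2) = -36221/784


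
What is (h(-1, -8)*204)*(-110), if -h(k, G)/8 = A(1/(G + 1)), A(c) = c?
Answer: -179520/7 ≈ -25646.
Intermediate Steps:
h(k, G) = -8/(1 + G) (h(k, G) = -8/(G + 1) = -8/(1 + G))
(h(-1, -8)*204)*(-110) = (-8/(1 - 8)*204)*(-110) = (-8/(-7)*204)*(-110) = (-8*(-⅐)*204)*(-110) = ((8/7)*204)*(-110) = (1632/7)*(-110) = -179520/7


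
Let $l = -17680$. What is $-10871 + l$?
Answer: $-28551$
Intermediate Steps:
$-10871 + l = -10871 - 17680 = -28551$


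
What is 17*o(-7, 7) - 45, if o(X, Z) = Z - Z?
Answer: -45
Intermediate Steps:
o(X, Z) = 0
17*o(-7, 7) - 45 = 17*0 - 45 = 0 - 45 = -45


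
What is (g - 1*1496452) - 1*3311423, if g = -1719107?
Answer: -6526982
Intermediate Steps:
(g - 1*1496452) - 1*3311423 = (-1719107 - 1*1496452) - 1*3311423 = (-1719107 - 1496452) - 3311423 = -3215559 - 3311423 = -6526982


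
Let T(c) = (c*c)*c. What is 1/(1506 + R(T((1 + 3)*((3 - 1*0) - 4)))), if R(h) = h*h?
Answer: 1/5602 ≈ 0.00017851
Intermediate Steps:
T(c) = c³ (T(c) = c²*c = c³)
R(h) = h²
1/(1506 + R(T((1 + 3)*((3 - 1*0) - 4)))) = 1/(1506 + (((1 + 3)*((3 - 1*0) - 4))³)²) = 1/(1506 + ((4*((3 + 0) - 4))³)²) = 1/(1506 + ((4*(3 - 4))³)²) = 1/(1506 + ((4*(-1))³)²) = 1/(1506 + ((-4)³)²) = 1/(1506 + (-64)²) = 1/(1506 + 4096) = 1/5602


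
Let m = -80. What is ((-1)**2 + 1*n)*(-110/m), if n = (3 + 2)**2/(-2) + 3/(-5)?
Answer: -1331/80 ≈ -16.638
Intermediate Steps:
n = -131/10 (n = 5**2*(-1/2) + 3*(-1/5) = 25*(-1/2) - 3/5 = -25/2 - 3/5 = -131/10 ≈ -13.100)
((-1)**2 + 1*n)*(-110/m) = ((-1)**2 + 1*(-131/10))*(-110/(-80)) = (1 - 131/10)*(-110*(-1/80)) = -121/10*11/8 = -1331/80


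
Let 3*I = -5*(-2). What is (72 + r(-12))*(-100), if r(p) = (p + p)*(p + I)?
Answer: -28000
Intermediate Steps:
I = 10/3 (I = (-5*(-2))/3 = (⅓)*10 = 10/3 ≈ 3.3333)
r(p) = 2*p*(10/3 + p) (r(p) = (p + p)*(p + 10/3) = (2*p)*(10/3 + p) = 2*p*(10/3 + p))
(72 + r(-12))*(-100) = (72 + (⅔)*(-12)*(10 + 3*(-12)))*(-100) = (72 + (⅔)*(-12)*(10 - 36))*(-100) = (72 + (⅔)*(-12)*(-26))*(-100) = (72 + 208)*(-100) = 280*(-100) = -28000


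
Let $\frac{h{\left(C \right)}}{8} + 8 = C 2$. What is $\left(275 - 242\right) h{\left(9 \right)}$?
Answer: $2640$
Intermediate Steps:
$h{\left(C \right)} = -64 + 16 C$ ($h{\left(C \right)} = -64 + 8 C 2 = -64 + 8 \cdot 2 C = -64 + 16 C$)
$\left(275 - 242\right) h{\left(9 \right)} = \left(275 - 242\right) \left(-64 + 16 \cdot 9\right) = \left(275 - 242\right) \left(-64 + 144\right) = 33 \cdot 80 = 2640$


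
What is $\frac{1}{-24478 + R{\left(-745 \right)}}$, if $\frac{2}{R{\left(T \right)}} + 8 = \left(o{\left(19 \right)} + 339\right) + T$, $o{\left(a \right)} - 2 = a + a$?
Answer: $- \frac{187}{4577387} \approx -4.0853 \cdot 10^{-5}$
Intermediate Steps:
$o{\left(a \right)} = 2 + 2 a$ ($o{\left(a \right)} = 2 + \left(a + a\right) = 2 + 2 a$)
$R{\left(T \right)} = \frac{2}{371 + T}$ ($R{\left(T \right)} = \frac{2}{-8 + \left(\left(\left(2 + 2 \cdot 19\right) + 339\right) + T\right)} = \frac{2}{-8 + \left(\left(\left(2 + 38\right) + 339\right) + T\right)} = \frac{2}{-8 + \left(\left(40 + 339\right) + T\right)} = \frac{2}{-8 + \left(379 + T\right)} = \frac{2}{371 + T}$)
$\frac{1}{-24478 + R{\left(-745 \right)}} = \frac{1}{-24478 + \frac{2}{371 - 745}} = \frac{1}{-24478 + \frac{2}{-374}} = \frac{1}{-24478 + 2 \left(- \frac{1}{374}\right)} = \frac{1}{-24478 - \frac{1}{187}} = \frac{1}{- \frac{4577387}{187}} = - \frac{187}{4577387}$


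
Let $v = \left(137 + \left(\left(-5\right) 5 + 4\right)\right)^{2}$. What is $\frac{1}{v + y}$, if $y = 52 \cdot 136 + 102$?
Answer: $\frac{1}{20630} \approx 4.8473 \cdot 10^{-5}$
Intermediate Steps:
$v = 13456$ ($v = \left(137 + \left(-25 + 4\right)\right)^{2} = \left(137 - 21\right)^{2} = 116^{2} = 13456$)
$y = 7174$ ($y = 7072 + 102 = 7174$)
$\frac{1}{v + y} = \frac{1}{13456 + 7174} = \frac{1}{20630}$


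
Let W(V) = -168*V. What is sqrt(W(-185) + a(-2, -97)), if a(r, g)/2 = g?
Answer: sqrt(30886) ≈ 175.74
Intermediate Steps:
a(r, g) = 2*g
sqrt(W(-185) + a(-2, -97)) = sqrt(-168*(-185) + 2*(-97)) = sqrt(31080 - 194) = sqrt(30886)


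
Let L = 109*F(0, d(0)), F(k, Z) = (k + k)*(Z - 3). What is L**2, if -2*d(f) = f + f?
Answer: 0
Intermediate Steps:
d(f) = -f (d(f) = -(f + f)/2 = -f)
F(k, Z) = 2*k*(-3 + Z) (F(k, Z) = (2*k)*(-3 + Z) = 2*k*(-3 + Z))
L = 0 (L = 109*(2*0*(-3 - 1*0)) = 109*(2*0*(-3 + 0)) = 109*(2*0*(-3)) = 109*0 = 0)
L**2 = 0**2 = 0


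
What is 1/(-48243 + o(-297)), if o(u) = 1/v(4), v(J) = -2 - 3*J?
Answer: -14/675403 ≈ -2.0728e-5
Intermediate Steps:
o(u) = -1/14 (o(u) = 1/(-2 - 3*4) = 1/(-2 - 12) = 1/(-14) = -1/14)
1/(-48243 + o(-297)) = 1/(-48243 - 1/14) = 1/(-675403/14) = -14/675403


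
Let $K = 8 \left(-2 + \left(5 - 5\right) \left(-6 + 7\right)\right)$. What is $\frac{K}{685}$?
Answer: $- \frac{16}{685} \approx -0.023358$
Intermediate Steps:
$K = -16$ ($K = 8 \left(-2 + 0 \cdot 1\right) = 8 \left(-2 + 0\right) = 8 \left(-2\right) = -16$)
$\frac{K}{685} = - \frac{16}{685}$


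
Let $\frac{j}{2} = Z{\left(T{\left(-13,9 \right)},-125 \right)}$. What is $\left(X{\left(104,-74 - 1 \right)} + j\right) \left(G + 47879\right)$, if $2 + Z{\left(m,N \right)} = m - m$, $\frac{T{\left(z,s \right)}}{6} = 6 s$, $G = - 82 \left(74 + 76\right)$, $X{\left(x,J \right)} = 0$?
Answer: $-142316$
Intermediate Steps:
$G = -12300$ ($G = \left(-82\right) 150 = -12300$)
$T{\left(z,s \right)} = 36 s$ ($T{\left(z,s \right)} = 6 \cdot 6 s = 36 s$)
$Z{\left(m,N \right)} = -2$ ($Z{\left(m,N \right)} = -2 + \left(m - m\right) = -2 + 0 = -2$)
$j = -4$ ($j = 2 \left(-2\right) = -4$)
$\left(X{\left(104,-74 - 1 \right)} + j\right) \left(G + 47879\right) = \left(0 - 4\right) \left(-12300 + 47879\right) = \left(-4\right) 35579 = -142316$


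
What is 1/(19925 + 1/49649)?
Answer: 49649/989256326 ≈ 5.0188e-5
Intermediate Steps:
1/(19925 + 1/49649) = 1/(989256326/49649) = 49649/989256326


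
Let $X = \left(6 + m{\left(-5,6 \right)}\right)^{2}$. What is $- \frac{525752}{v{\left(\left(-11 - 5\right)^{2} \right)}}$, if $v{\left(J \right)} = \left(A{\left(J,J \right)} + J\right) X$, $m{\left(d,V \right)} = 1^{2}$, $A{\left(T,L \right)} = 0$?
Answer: $- \frac{65719}{1568} \approx -41.913$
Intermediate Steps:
$m{\left(d,V \right)} = 1$
$X = 49$ ($X = \left(6 + 1\right)^{2} = 7^{2} = 49$)
$v{\left(J \right)} = 49 J$ ($v{\left(J \right)} = \left(0 + J\right) 49 = J 49 = 49 J$)
$- \frac{525752}{v{\left(\left(-11 - 5\right)^{2} \right)}} = - \frac{525752}{49 \left(-11 - 5\right)^{2}} = - \frac{525752}{49 \left(-16\right)^{2}} = - \frac{525752}{49 \cdot 256} = - \frac{525752}{12544} = \left(-525752\right) \frac{1}{12544} = - \frac{65719}{1568}$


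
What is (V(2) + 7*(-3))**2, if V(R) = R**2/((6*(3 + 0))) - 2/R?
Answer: 38416/81 ≈ 474.27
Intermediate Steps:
V(R) = -2/R + R**2/18 (V(R) = R**2/((6*3)) - 2/R = R**2/18 - 2/R = -2/R + R**2/18)
(V(2) + 7*(-3))**2 = ((1/18)*(-36 + 2**3)/2 + 7*(-3))**2 = ((1/18)*(1/2)*(-36 + 8) - 21)**2 = ((1/18)*(1/2)*(-28) - 21)**2 = (-7/9 - 21)**2 = (-196/9)**2 = 38416/81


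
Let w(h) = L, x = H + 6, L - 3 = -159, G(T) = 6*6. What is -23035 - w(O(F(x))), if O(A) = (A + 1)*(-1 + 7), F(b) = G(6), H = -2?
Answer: -22879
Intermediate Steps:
G(T) = 36
L = -156 (L = 3 - 159 = -156)
x = 4 (x = -2 + 6 = 4)
F(b) = 36
O(A) = 6 + 6*A (O(A) = (1 + A)*6 = 6 + 6*A)
w(h) = -156
-23035 - w(O(F(x))) = -23035 - 1*(-156) = -23035 + 156 = -22879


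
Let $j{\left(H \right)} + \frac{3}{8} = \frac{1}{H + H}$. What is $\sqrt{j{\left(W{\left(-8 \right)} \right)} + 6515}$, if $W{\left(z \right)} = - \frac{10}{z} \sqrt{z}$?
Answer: $\frac{\sqrt{2605850 - 40 i \sqrt{2}}}{20} \approx 80.713 - 0.00087607 i$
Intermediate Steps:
$W{\left(z \right)} = - \frac{10}{\sqrt{z}}$
$j{\left(H \right)} = - \frac{3}{8} + \frac{1}{2 H}$ ($j{\left(H \right)} = - \frac{3}{8} + \frac{1}{H + H} = - \frac{3}{8} + \frac{1}{2 H}$)
$\sqrt{j{\left(W{\left(-8 \right)} \right)} + 6515} = \sqrt{\frac{4 - 3 \left(- \frac{10}{2 i \sqrt{2}}\right)}{8 \left(- \frac{10}{2 i \sqrt{2}}\right)} + 6515} = \sqrt{\frac{4 - 3 \left(- 10 \left(- \frac{i \sqrt{2}}{4}\right)\right)}{8 \left(- 10 \left(- \frac{i \sqrt{2}}{4}\right)\right)} + 6515} = \sqrt{\frac{4 - 3 \frac{5 i \sqrt{2}}{2}}{8 \frac{5 i \sqrt{2}}{2}} + 6515} = \sqrt{\frac{- \frac{i \sqrt{2}}{5} \left(4 - \frac{15 i \sqrt{2}}{2}\right)}{8} + 6515} = \sqrt{- \frac{i \sqrt{2} \left(4 - \frac{15 i \sqrt{2}}{2}\right)}{40} + 6515} = \sqrt{6515 - \frac{i \sqrt{2} \left(4 - \frac{15 i \sqrt{2}}{2}\right)}{40}}$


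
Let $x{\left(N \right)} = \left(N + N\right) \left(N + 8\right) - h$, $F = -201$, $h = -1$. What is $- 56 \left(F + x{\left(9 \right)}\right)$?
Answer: $-5936$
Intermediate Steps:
$x{\left(N \right)} = 1 + 2 N \left(8 + N\right)$ ($x{\left(N \right)} = \left(N + N\right) \left(N + 8\right) - -1 = 2 N \left(8 + N\right) + 1 = 1 + 2 N \left(8 + N\right)$)
$- 56 \left(F + x{\left(9 \right)}\right) = - 56 \left(-201 + \left(1 + 2 \cdot 9^{2} + 16 \cdot 9\right)\right) = - 56 \left(-201 + \left(1 + 2 \cdot 81 + 144\right)\right) = - 56 \left(-201 + \left(1 + 162 + 144\right)\right) = - 56 \left(-201 + 307\right) = \left(-56\right) 106 = -5936$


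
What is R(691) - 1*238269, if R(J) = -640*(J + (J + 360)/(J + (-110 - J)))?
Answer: -7418335/11 ≈ -6.7439e+5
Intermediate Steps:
R(J) = 23040/11 - 6976*J/11 (R(J) = -640*(J + (360 + J)/(-110)) = -640*(J + (360 + J)*(-1/110)) = -640*(J + (-36/11 - J/110)) = -640*(-36/11 + 109*J/110) = 23040/11 - 6976*J/11)
R(691) - 1*238269 = (23040/11 - 6976/11*691) - 1*238269 = (23040/11 - 4820416/11) - 238269 = -4797376/11 - 238269 = -7418335/11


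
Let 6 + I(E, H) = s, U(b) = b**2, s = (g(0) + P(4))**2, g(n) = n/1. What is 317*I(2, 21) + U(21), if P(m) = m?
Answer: 3611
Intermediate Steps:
g(n) = n (g(n) = n*1 = n)
s = 16 (s = (0 + 4)**2 = 4**2 = 16)
I(E, H) = 10 (I(E, H) = -6 + 16 = 10)
317*I(2, 21) + U(21) = 317*10 + 21**2 = 3170 + 441 = 3611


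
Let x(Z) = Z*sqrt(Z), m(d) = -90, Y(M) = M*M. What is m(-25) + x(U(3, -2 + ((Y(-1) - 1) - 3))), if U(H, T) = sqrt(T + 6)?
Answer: -89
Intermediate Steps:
Y(M) = M**2
U(H, T) = sqrt(6 + T)
x(Z) = Z**(3/2)
m(-25) + x(U(3, -2 + ((Y(-1) - 1) - 3))) = -90 + (sqrt(6 + (-2 + (((-1)**2 - 1) - 3))))**(3/2) = -90 + (sqrt(6 + (-2 + ((1 - 1) - 3))))**(3/2) = -90 + (sqrt(6 + (-2 + (0 - 3))))**(3/2) = -90 + (sqrt(6 + (-2 - 3)))**(3/2) = -90 + (sqrt(6 - 5))**(3/2) = -90 + (sqrt(1))**(3/2) = -90 + 1**(3/2) = -90 + 1 = -89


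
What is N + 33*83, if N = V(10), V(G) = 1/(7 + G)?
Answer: 46564/17 ≈ 2739.1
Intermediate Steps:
N = 1/17 (N = 1/(7 + 10) = 1/17 ≈ 0.058824)
N + 33*83 = 1/17 + 33*83 = 1/17 + 2739 = 46564/17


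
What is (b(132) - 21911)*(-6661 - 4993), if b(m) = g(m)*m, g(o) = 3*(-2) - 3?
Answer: 269195746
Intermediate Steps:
g(o) = -9 (g(o) = -6 - 3 = -9)
b(m) = -9*m
(b(132) - 21911)*(-6661 - 4993) = (-9*132 - 21911)*(-6661 - 4993) = (-1188 - 21911)*(-11654) = -23099*(-11654) = 269195746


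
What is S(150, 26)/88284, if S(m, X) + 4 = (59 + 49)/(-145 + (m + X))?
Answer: -4/684201 ≈ -5.8462e-6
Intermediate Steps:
S(m, X) = -4 + 108/(-145 + X + m) (S(m, X) = -4 + (59 + 49)/(-145 + (m + X)) = -4 + 108/(-145 + (X + m)) = -4 + 108/(-145 + X + m))
S(150, 26)/88284 = (4*(172 - 1*26 - 1*150)/(-145 + 26 + 150))/88284 = (4*(172 - 26 - 150)/31)*(1/88284) = (4*(1/31)*(-4))*(1/88284) = -16/31*1/88284 = -4/684201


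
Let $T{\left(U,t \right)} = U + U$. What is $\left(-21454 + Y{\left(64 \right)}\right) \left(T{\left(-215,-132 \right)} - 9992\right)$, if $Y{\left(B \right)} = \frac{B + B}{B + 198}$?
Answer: $\frac{29290093020}{131} \approx 2.2359 \cdot 10^{8}$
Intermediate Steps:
$Y{\left(B \right)} = \frac{2 B}{198 + B}$
$T{\left(U,t \right)} = 2 U$
$\left(-21454 + Y{\left(64 \right)}\right) \left(T{\left(-215,-132 \right)} - 9992\right) = \left(-21454 + 2 \cdot 64 \frac{1}{198 + 64}\right) \left(2 \left(-215\right) - 9992\right) = \left(-21454 + 2 \cdot 64 \cdot \frac{1}{262}\right) \left(-430 - 9992\right) = \left(-21454 + 2 \cdot 64 \cdot \frac{1}{262}\right) \left(-10422\right) = \left(-21454 + \frac{64}{131}\right) \left(-10422\right) = \left(- \frac{2810410}{131}\right) \left(-10422\right) = \frac{29290093020}{131}$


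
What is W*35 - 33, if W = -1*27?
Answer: -978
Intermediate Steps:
W = -27
W*35 - 33 = -27*35 - 33 = -945 - 33 = -978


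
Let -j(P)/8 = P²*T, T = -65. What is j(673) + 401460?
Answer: 235924540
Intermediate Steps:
j(P) = 520*P² (j(P) = -8*P²*(-65) = -(-520)*P² = 520*P²)
j(673) + 401460 = 520*673² + 401460 = 520*452929 + 401460 = 235523080 + 401460 = 235924540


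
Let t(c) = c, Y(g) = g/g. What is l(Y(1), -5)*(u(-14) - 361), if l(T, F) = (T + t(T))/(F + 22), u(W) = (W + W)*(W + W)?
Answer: 846/17 ≈ 49.765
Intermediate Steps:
u(W) = 4*W² (u(W) = (2*W)*(2*W) = 4*W²)
Y(g) = 1
l(T, F) = 2*T/(22 + F) (l(T, F) = (T + T)/(F + 22) = (2*T)/(22 + F) = 2*T/(22 + F))
l(Y(1), -5)*(u(-14) - 361) = (2*1/(22 - 5))*(4*(-14)² - 361) = (2*1/17)*(4*196 - 361) = (2*1*(1/17))*(784 - 361) = (2/17)*423 = 846/17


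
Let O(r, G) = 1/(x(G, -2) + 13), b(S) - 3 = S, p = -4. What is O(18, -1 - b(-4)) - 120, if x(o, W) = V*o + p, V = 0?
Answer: -1079/9 ≈ -119.89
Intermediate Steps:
b(S) = 3 + S
x(o, W) = -4 (x(o, W) = 0*o - 4 = 0 - 4 = -4)
O(r, G) = ⅑ (O(r, G) = 1/(-4 + 13) = 1/9 = ⅑)
O(18, -1 - b(-4)) - 120 = ⅑ - 120 = -1079/9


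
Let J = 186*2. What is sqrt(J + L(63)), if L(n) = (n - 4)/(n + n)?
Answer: sqrt(657034)/42 ≈ 19.299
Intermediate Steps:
J = 372
L(n) = (-4 + n)/(2*n) (L(n) = (-4 + n)/((2*n)) = (-4 + n)*(1/(2*n)) = (-4 + n)/(2*n))
sqrt(J + L(63)) = sqrt(372 + (1/2)*(-4 + 63)/63) = sqrt(372 + (1/2)*(1/63)*59) = sqrt(372 + 59/126) = sqrt(46931/126) = sqrt(657034)/42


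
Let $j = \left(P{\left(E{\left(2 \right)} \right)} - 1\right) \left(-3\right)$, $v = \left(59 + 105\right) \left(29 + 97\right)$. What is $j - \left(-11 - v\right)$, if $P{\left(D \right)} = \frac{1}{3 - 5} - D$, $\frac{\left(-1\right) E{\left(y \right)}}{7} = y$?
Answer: $\frac{41275}{2} \approx 20638.0$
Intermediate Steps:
$v = 20664$ ($v = 164 \cdot 126 = 20664$)
$E{\left(y \right)} = - 7 y$
$P{\left(D \right)} = - \frac{1}{2} - D$ ($P{\left(D \right)} = \frac{1}{-2} - D = - \frac{1}{2} - D$)
$j = - \frac{75}{2}$ ($j = \left(\left(- \frac{1}{2} - \left(-7\right) 2\right) - 1\right) \left(-3\right) = \left(\left(- \frac{1}{2} - -14\right) - 1\right) \left(-3\right) = \left(\left(- \frac{1}{2} + 14\right) - 1\right) \left(-3\right) = \left(\frac{27}{2} - 1\right) \left(-3\right) = \frac{25}{2} \left(-3\right) = - \frac{75}{2} \approx -37.5$)
$j - \left(-11 - v\right) = - \frac{75}{2} - \left(-11 - 20664\right) = - \frac{75}{2} - -20675 = - \frac{75}{2} + 20675 = \frac{41275}{2}$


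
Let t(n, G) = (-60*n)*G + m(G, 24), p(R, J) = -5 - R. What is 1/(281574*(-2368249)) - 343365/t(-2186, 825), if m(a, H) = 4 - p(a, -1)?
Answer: -19080717058779902/6013085384712126357 ≈ -0.0031732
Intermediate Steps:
m(a, H) = 9 + a (m(a, H) = 4 - (-5 - a) = 4 + (5 + a) = 9 + a)
t(n, G) = 9 + G - 60*G*n (t(n, G) = (-60*n)*G + (9 + G) = -60*G*n + (9 + G) = 9 + G - 60*G*n)
1/(281574*(-2368249)) - 343365/t(-2186, 825) = 1/(281574*(-2368249)) - 343365/(9 + 825 - 60*825*(-2186)) = (1/281574)*(-1/2368249) - 343365/(9 + 825 + 108207000) = -1/666837343926 - 343365/108207834 = -1/666837343926 - 343365*1/108207834 = -1/666837343926 - 114455/36069278 = -19080717058779902/6013085384712126357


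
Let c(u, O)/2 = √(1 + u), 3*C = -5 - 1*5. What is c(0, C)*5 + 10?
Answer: 20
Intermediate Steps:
C = -10/3 (C = (-5 - 1*5)/3 = (-5 - 5)/3 = (⅓)*(-10) = -10/3 ≈ -3.3333)
c(u, O) = 2*√(1 + u)
c(0, C)*5 + 10 = (2*√(1 + 0))*5 + 10 = (2*√1)*5 + 10 = (2*1)*5 + 10 = 2*5 + 10 = 10 + 10 = 20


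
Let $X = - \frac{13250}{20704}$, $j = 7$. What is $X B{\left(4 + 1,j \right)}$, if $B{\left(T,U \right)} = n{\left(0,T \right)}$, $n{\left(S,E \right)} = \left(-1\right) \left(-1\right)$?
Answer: $- \frac{6625}{10352} \approx -0.63997$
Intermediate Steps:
$n{\left(S,E \right)} = 1$
$B{\left(T,U \right)} = 1$
$X = - \frac{6625}{10352}$ ($X = \left(-13250\right) \frac{1}{20704} = - \frac{6625}{10352} \approx -0.63997$)
$X B{\left(4 + 1,j \right)} = \left(- \frac{6625}{10352}\right) 1 = - \frac{6625}{10352}$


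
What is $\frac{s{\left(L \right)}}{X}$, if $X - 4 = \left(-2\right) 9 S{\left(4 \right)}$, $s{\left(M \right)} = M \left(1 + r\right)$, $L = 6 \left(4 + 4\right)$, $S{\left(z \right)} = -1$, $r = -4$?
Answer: $- \frac{72}{11} \approx -6.5455$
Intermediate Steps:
$L = 48$ ($L = 6 \cdot 8 = 48$)
$s{\left(M \right)} = - 3 M$ ($s{\left(M \right)} = M \left(1 - 4\right) = M \left(-3\right) = - 3 M$)
$X = 22$ ($X = 4 + \left(-2\right) 9 \left(-1\right) = 4 - -18 = 4 + 18 = 22$)
$\frac{s{\left(L \right)}}{X} = \frac{\left(-3\right) 48}{22} = \left(-144\right) \frac{1}{22} = - \frac{72}{11}$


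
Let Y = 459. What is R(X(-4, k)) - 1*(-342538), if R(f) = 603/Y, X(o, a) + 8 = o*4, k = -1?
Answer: 17469505/51 ≈ 3.4254e+5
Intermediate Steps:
X(o, a) = -8 + 4*o (X(o, a) = -8 + o*4 = -8 + 4*o)
R(f) = 67/51 (R(f) = 603/459 = 603*(1/459) = 67/51)
R(X(-4, k)) - 1*(-342538) = 67/51 - 1*(-342538) = 67/51 + 342538 = 17469505/51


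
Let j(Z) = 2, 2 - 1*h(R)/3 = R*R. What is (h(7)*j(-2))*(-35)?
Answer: 9870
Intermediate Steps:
h(R) = 6 - 3*R² (h(R) = 6 - 3*R*R = 6 - 3*R²)
(h(7)*j(-2))*(-35) = ((6 - 3*7²)*2)*(-35) = ((6 - 3*49)*2)*(-35) = ((6 - 147)*2)*(-35) = -141*2*(-35) = -282*(-35) = 9870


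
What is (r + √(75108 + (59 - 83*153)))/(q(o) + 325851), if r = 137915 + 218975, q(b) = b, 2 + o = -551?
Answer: 178445/162649 + √15617/162649 ≈ 1.0979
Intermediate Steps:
o = -553 (o = -2 - 551 = -553)
r = 356890
(r + √(75108 + (59 - 83*153)))/(q(o) + 325851) = (356890 + √(75108 + (59 - 83*153)))/(-553 + 325851) = (356890 + √(75108 + (59 - 12699)))/325298 = (356890 + √(75108 - 12640))*(1/325298) = (356890 + √62468)*(1/325298) = (356890 + 2*√15617)*(1/325298) = 178445/162649 + √15617/162649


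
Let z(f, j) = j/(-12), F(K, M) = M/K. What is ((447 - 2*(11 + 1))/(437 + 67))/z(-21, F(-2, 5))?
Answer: 141/35 ≈ 4.0286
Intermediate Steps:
z(f, j) = -j/12 (z(f, j) = j*(-1/12) = -j/12)
((447 - 2*(11 + 1))/(437 + 67))/z(-21, F(-2, 5)) = ((447 - 2*(11 + 1))/(437 + 67))/((-5/(12*(-2)))) = ((447 - 2*12)/504)/((-5*(-1)/(12*2))) = ((447 - 24)*(1/504))/((-1/12*(-5/2))) = (423*(1/504))/(5/24) = (47/56)*(24/5) = 141/35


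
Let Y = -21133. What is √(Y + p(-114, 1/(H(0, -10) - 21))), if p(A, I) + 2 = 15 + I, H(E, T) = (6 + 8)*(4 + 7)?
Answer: I*√373591547/133 ≈ 145.33*I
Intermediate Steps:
H(E, T) = 154 (H(E, T) = 14*11 = 154)
p(A, I) = 13 + I (p(A, I) = -2 + (15 + I) = 13 + I)
√(Y + p(-114, 1/(H(0, -10) - 21))) = √(-21133 + (13 + 1/(154 - 21))) = √(-21133 + (13 + 1/133)) = √(-21133 + 1730/133) = √(-2808959/133) = I*√373591547/133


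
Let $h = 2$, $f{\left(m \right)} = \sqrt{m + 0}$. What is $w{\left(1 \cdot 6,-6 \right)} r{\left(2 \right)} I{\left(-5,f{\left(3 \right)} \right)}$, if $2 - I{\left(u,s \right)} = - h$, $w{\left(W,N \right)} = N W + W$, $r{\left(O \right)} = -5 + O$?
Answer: $360$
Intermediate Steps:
$w{\left(W,N \right)} = W + N W$
$f{\left(m \right)} = \sqrt{m}$
$I{\left(u,s \right)} = 4$ ($I{\left(u,s \right)} = 2 - \left(-1\right) 2 = 2 - -2 = 2 + 2 = 4$)
$w{\left(1 \cdot 6,-6 \right)} r{\left(2 \right)} I{\left(-5,f{\left(3 \right)} \right)} = 1 \cdot 6 \left(1 - 6\right) \left(-5 + 2\right) 4 = 6 \left(-5\right) \left(-3\right) 4 = \left(-30\right) \left(-3\right) 4 = 90 \cdot 4 = 360$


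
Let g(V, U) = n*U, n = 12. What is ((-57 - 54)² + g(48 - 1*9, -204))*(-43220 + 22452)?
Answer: -205042464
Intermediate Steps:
g(V, U) = 12*U
((-57 - 54)² + g(48 - 1*9, -204))*(-43220 + 22452) = ((-57 - 54)² + 12*(-204))*(-43220 + 22452) = ((-111)² - 2448)*(-20768) = (12321 - 2448)*(-20768) = 9873*(-20768) = -205042464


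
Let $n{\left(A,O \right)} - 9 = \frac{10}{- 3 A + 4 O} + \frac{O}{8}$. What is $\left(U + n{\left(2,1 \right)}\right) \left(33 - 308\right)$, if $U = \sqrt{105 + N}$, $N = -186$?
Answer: $- \frac{9075}{8} - 2475 i \approx -1134.4 - 2475.0 i$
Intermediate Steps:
$U = 9 i$ ($U = \sqrt{105 - 186} = \sqrt{-81} = 9 i \approx 9.0 i$)
$n{\left(A,O \right)} = 9 + \frac{10}{- 3 A + 4 O} + \frac{O}{8}$ ($n{\left(A,O \right)} = 9 + \left(\frac{10}{- 3 A + 4 O} + \frac{O}{8}\right) = 9 + \frac{10}{- 3 A + 4 O} + \frac{O}{8}$)
$\left(U + n{\left(2,1 \right)}\right) \left(33 - 308\right) = \left(9 i + \frac{-80 - 288 - 4 \cdot 1^{2} + 216 \cdot 2 + 3 \cdot 2 \cdot 1}{8 \left(\left(-4\right) 1 + 3 \cdot 2\right)}\right) \left(33 - 308\right) = \left(9 i + \frac{-80 - 288 - 4 + 432 + 6}{8 \left(-4 + 6\right)}\right) \left(-275\right) = \left(9 i + \frac{-80 - 288 - 4 + 432 + 6}{8 \cdot 2}\right) \left(-275\right) = \left(9 i + \frac{1}{8} \cdot \frac{1}{2} \cdot 66\right) \left(-275\right) = \left(9 i + \frac{33}{8}\right) \left(-275\right) = \left(\frac{33}{8} + 9 i\right) \left(-275\right) = - \frac{9075}{8} - 2475 i$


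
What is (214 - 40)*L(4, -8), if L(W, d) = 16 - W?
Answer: 2088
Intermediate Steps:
(214 - 40)*L(4, -8) = (214 - 40)*(16 - 1*4) = 174*(16 - 4) = 174*12 = 2088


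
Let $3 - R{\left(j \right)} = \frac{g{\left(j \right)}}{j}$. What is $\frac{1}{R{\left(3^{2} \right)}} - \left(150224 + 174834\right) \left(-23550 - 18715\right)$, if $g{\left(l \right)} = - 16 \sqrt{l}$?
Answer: $\frac{343464409253}{25} \approx 1.3739 \cdot 10^{10}$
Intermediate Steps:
$R{\left(j \right)} = 3 + \frac{16}{\sqrt{j}}$ ($R{\left(j \right)} = 3 - \frac{\left(-16\right) \sqrt{j}}{j} = 3 - - \frac{16}{\sqrt{j}} = 3 + \frac{16}{\sqrt{j}}$)
$\frac{1}{R{\left(3^{2} \right)}} - \left(150224 + 174834\right) \left(-23550 - 18715\right) = \frac{1}{3 + \frac{16}{3}} - \left(150224 + 174834\right) \left(-23550 - 18715\right) = \frac{1}{3 + \frac{16}{3}} - 325058 \left(-42265\right) = \frac{1}{3 + 16 \cdot \frac{1}{3}} - -13738576370 = \frac{1}{3 + \frac{16}{3}} + 13738576370 = \frac{1}{\frac{25}{3}} + 13738576370 = \frac{3}{25} + 13738576370 = \frac{343464409253}{25}$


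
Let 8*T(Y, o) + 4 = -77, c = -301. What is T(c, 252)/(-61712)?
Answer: 81/493696 ≈ 0.00016407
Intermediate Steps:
T(Y, o) = -81/8 (T(Y, o) = -½ + (⅛)*(-77) = -½ - 77/8 = -81/8)
T(c, 252)/(-61712) = -81/8/(-61712) = -81/8*(-1/61712) = 81/493696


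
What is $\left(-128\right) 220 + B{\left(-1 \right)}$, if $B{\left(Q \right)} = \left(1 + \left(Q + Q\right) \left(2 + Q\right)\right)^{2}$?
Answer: $-28159$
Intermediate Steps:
$B{\left(Q \right)} = \left(1 + 2 Q \left(2 + Q\right)\right)^{2}$
$\left(-128\right) 220 + B{\left(-1 \right)} = \left(-128\right) 220 + \left(1 + 2 \left(-1\right)^{2} + 4 \left(-1\right)\right)^{2} = -28160 + \left(1 + 2 \cdot 1 - 4\right)^{2} = -28160 + \left(1 + 2 - 4\right)^{2} = -28160 + \left(-1\right)^{2} = -28160 + 1 = -28159$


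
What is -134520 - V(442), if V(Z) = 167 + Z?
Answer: -135129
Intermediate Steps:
-134520 - V(442) = -134520 - (167 + 442) = -134520 - 1*609 = -134520 - 609 = -135129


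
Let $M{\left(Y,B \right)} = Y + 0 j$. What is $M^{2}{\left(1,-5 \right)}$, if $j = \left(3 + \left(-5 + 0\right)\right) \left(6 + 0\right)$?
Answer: $1$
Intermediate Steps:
$j = -12$ ($j = \left(3 - 5\right) 6 = \left(-2\right) 6 = -12$)
$M{\left(Y,B \right)} = Y$ ($M{\left(Y,B \right)} = Y + 0 \left(-12\right) = Y + 0 = Y$)
$M^{2}{\left(1,-5 \right)} = 1^{2} = 1$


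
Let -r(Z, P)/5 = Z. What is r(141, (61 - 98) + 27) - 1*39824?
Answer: -40529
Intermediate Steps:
r(Z, P) = -5*Z
r(141, (61 - 98) + 27) - 1*39824 = -5*141 - 1*39824 = -705 - 39824 = -40529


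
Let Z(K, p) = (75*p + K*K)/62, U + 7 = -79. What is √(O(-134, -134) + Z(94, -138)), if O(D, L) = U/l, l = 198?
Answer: 2*I*√6502529/1023 ≈ 4.9854*I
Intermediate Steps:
U = -86 (U = -7 - 79 = -86)
O(D, L) = -43/99 (O(D, L) = -86/198 = -86*1/198 = -43/99)
Z(K, p) = K²/62 + 75*p/62 (Z(K, p) = (75*p + K²)*(1/62) = (K² + 75*p)*(1/62) = K²/62 + 75*p/62)
√(O(-134, -134) + Z(94, -138)) = √(-43/99 + ((1/62)*94² + (75/62)*(-138))) = √(-43/99 + ((1/62)*8836 - 5175/31)) = √(-43/99 + (4418/31 - 5175/31)) = √(-43/99 - 757/31) = √(-76276/3069) = 2*I*√6502529/1023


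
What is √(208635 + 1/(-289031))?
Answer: 2*√4357285589284801/289031 ≈ 456.77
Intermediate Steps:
√(208635 + 1/(-289031)) = √(208635 - 1/289031) = √(60301982684/289031) = 2*√4357285589284801/289031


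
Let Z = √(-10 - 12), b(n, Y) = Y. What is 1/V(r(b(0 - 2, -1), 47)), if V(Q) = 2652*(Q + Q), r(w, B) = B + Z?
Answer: 47/11833224 - I*√22/11833224 ≈ 3.9719e-6 - 3.9638e-7*I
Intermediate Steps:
Z = I*√22 (Z = √(-22) = I*√22 ≈ 4.6904*I)
r(w, B) = B + I*√22
V(Q) = 5304*Q (V(Q) = 2652*(2*Q) = 5304*Q)
1/V(r(b(0 - 2, -1), 47)) = 1/(5304*(47 + I*√22)) = 1/(249288 + 5304*I*√22)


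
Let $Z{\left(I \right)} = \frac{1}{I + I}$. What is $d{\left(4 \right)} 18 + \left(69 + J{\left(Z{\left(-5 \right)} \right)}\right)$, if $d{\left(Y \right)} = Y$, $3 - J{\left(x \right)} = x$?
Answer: $\frac{1441}{10} \approx 144.1$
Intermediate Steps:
$Z{\left(I \right)} = \frac{1}{2 I}$
$J{\left(x \right)} = 3 - x$
$d{\left(4 \right)} 18 + \left(69 + J{\left(Z{\left(-5 \right)} \right)}\right) = 4 \cdot 18 + \left(69 + \left(3 - \frac{1}{2 \left(-5\right)}\right)\right) = 72 + \left(69 + \left(3 - \frac{1}{2} \left(- \frac{1}{5}\right)\right)\right) = 72 + \left(69 + \left(3 - - \frac{1}{10}\right)\right) = 72 + \left(69 + \left(3 + \frac{1}{10}\right)\right) = 72 + \left(69 + \frac{31}{10}\right) = 72 + \frac{721}{10} = \frac{1441}{10}$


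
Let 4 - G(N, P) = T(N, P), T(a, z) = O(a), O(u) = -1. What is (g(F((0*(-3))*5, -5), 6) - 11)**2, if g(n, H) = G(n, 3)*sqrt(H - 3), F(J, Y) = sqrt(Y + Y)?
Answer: 196 - 110*sqrt(3) ≈ 5.4744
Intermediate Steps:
T(a, z) = -1
G(N, P) = 5 (G(N, P) = 4 - 1*(-1) = 4 + 1 = 5)
F(J, Y) = sqrt(2)*sqrt(Y) (F(J, Y) = sqrt(2*Y) = sqrt(2)*sqrt(Y))
g(n, H) = 5*sqrt(-3 + H) (g(n, H) = 5*sqrt(H - 3) = 5*sqrt(-3 + H))
(g(F((0*(-3))*5, -5), 6) - 11)**2 = (5*sqrt(-3 + 6) - 11)**2 = (5*sqrt(3) - 11)**2 = (-11 + 5*sqrt(3))**2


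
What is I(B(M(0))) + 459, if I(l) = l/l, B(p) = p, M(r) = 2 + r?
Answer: 460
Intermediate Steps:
I(l) = 1
I(B(M(0))) + 459 = 1 + 459 = 460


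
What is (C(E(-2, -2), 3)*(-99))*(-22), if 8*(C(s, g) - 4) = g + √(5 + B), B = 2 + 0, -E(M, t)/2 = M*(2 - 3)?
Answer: 38115/4 + 1089*√7/4 ≈ 10249.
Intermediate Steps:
E(M, t) = 2*M (E(M, t) = -2*M*(2 - 3) = -2*M*(-1) = -(-2)*M = 2*M)
B = 2
C(s, g) = 4 + g/8 + √7/8 (C(s, g) = 4 + (g + √(5 + 2))/8 = 4 + (g + √7)/8 = 4 + (g/8 + √7/8) = 4 + g/8 + √7/8)
(C(E(-2, -2), 3)*(-99))*(-22) = ((4 + (⅛)*3 + √7/8)*(-99))*(-22) = ((4 + 3/8 + √7/8)*(-99))*(-22) = ((35/8 + √7/8)*(-99))*(-22) = (-3465/8 - 99*√7/8)*(-22) = 38115/4 + 1089*√7/4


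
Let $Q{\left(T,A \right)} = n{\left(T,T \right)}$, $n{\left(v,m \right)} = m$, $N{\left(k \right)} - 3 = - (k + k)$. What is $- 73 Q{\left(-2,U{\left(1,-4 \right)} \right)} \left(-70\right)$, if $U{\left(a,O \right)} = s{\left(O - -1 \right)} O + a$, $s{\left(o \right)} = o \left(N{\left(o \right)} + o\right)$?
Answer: $-10220$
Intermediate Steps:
$N{\left(k \right)} = 3 - 2 k$ ($N{\left(k \right)} = 3 - \left(k + k\right) = 3 - 2 k$)
$s{\left(o \right)} = o \left(3 - o\right)$ ($s{\left(o \right)} = o \left(\left(3 - 2 o\right) + o\right) = o \left(3 - o\right)$)
$U{\left(a,O \right)} = a + O \left(1 + O\right) \left(2 - O\right)$ ($U{\left(a,O \right)} = \left(O - -1\right) \left(3 - \left(O - -1\right)\right) O + a = \left(O + 1\right) \left(3 - \left(O + 1\right)\right) O + a = \left(1 + O\right) \left(3 - \left(1 + O\right)\right) O + a = \left(1 + O\right) \left(2 - O\right) O + a = O \left(1 + O\right) \left(2 - O\right) + a = a + O \left(1 + O\right) \left(2 - O\right)$)
$Q{\left(T,A \right)} = T$
$- 73 Q{\left(-2,U{\left(1,-4 \right)} \right)} \left(-70\right) = \left(-73\right) \left(-2\right) \left(-70\right) = 146 \left(-70\right) = -10220$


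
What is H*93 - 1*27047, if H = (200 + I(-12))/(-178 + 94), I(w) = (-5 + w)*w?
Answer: -192460/7 ≈ -27494.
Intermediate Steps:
I(w) = w*(-5 + w)
H = -101/21 (H = (200 - 12*(-5 - 12))/(-178 + 94) = (200 - 12*(-17))/(-84) = (200 + 204)*(-1/84) = 404*(-1/84) = -101/21 ≈ -4.8095)
H*93 - 1*27047 = -101/21*93 - 1*27047 = -3131/7 - 27047 = -192460/7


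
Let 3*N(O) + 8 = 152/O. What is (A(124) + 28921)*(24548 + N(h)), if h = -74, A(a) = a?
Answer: 712899320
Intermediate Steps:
N(O) = -8/3 + 152/(3*O) (N(O) = -8/3 + (152/O)/3 = -8/3 + 152/(3*O))
(A(124) + 28921)*(24548 + N(h)) = (124 + 28921)*(24548 + (8/3)*(19 - 1*(-74))/(-74)) = 29045*(24548 + (8/3)*(-1/74)*(19 + 74)) = 29045*(24548 + (8/3)*(-1/74)*93) = 29045*(24548 - 124/37) = 29045*(908152/37) = 712899320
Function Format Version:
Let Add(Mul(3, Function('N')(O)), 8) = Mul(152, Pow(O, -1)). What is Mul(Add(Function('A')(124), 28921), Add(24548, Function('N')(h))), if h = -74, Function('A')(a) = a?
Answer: 712899320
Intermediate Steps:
Function('N')(O) = Add(Rational(-8, 3), Mul(Rational(152, 3), Pow(O, -1))) (Function('N')(O) = Add(Rational(-8, 3), Mul(Rational(1, 3), Mul(152, Pow(O, -1)))) = Add(Rational(-8, 3), Mul(Rational(152, 3), Pow(O, -1))))
Mul(Add(Function('A')(124), 28921), Add(24548, Function('N')(h))) = Mul(Add(124, 28921), Add(24548, Mul(Rational(8, 3), Pow(-74, -1), Add(19, Mul(-1, -74))))) = Mul(29045, Add(24548, Mul(Rational(8, 3), Rational(-1, 74), Add(19, 74)))) = Mul(29045, Add(24548, Mul(Rational(8, 3), Rational(-1, 74), 93))) = Mul(29045, Add(24548, Rational(-124, 37))) = Mul(29045, Rational(908152, 37)) = 712899320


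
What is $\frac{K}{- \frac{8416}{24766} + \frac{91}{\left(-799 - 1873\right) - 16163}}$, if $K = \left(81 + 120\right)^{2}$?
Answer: $- \frac{9422878955805}{80384533} \approx -1.1722 \cdot 10^{5}$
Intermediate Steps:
$K = 40401$ ($K = 201^{2} = 40401$)
$\frac{K}{- \frac{8416}{24766} + \frac{91}{\left(-799 - 1873\right) - 16163}} = \frac{40401}{- \frac{8416}{24766} + \frac{91}{\left(-799 - 1873\right) - 16163}} = \frac{40401}{\left(-8416\right) \frac{1}{24766} + \frac{91}{-2672 - 16163}} = \frac{40401}{- \frac{4208}{12383} + \frac{91}{-18835}} = \frac{40401}{- \frac{4208}{12383} + 91 \left(- \frac{1}{18835}\right)} = \frac{40401}{- \frac{4208}{12383} - \frac{91}{18835}} = \frac{40401}{- \frac{80384533}{233233805}} = 40401 \left(- \frac{233233805}{80384533}\right) = - \frac{9422878955805}{80384533}$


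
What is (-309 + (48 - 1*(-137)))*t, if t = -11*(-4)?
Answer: -5456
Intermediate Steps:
t = 44
(-309 + (48 - 1*(-137)))*t = (-309 + (48 - 1*(-137)))*44 = (-309 + (48 + 137))*44 = (-309 + 185)*44 = -124*44 = -5456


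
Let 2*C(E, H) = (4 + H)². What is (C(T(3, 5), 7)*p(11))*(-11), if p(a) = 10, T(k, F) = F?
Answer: -6655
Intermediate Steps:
C(E, H) = (4 + H)²/2
(C(T(3, 5), 7)*p(11))*(-11) = (((4 + 7)²/2)*10)*(-11) = (((½)*11²)*10)*(-11) = (((½)*121)*10)*(-11) = ((121/2)*10)*(-11) = 605*(-11) = -6655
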